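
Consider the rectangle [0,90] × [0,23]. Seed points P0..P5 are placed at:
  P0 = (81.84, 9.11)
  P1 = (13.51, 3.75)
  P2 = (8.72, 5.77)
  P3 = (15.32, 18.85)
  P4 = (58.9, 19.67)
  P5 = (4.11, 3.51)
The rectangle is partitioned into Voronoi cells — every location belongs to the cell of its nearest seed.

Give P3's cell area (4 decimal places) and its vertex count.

1. box [0,90]×[0,23]: [(0, 0) (90, 0) (90, 23) (0, 23)]
2. ⊥bis P3·P0 via (48.58,13.98): [(0, 0) (46.533, 0) (49.9007, 23) (0, 23)]  |A|=1108.9881
3. ⊥bis P3·P1 via (14.415,11.3): [(0, 13.0279) (47.6051, 7.3216) (49.9007, 23) (0, 23)]  |A|=628.5435
4. ⊥bis P3·P2 via (12.02,12.31): [(0, 18.3751) (13.8991, 11.3618) (47.6051, 7.3216) (49.9007, 23) (0, 23)]  |A|=591.3826
5. ⊥bis P3·P4 via (37.11,19.26): [(0, 18.3751) (13.8991, 11.3618) (37.3114, 8.5555) (37.0396, 23) (0, 23)]  |A|=416.386
6. ⊥bis P3·P5 via (9.715,11.18): [(0, 18.3751) (13.8991, 11.3618) (37.3114, 8.5555) (37.0396, 23) (0, 23)]  |A|=416.386
7. canonical 5-gon: [(0, 18.3751) (13.8991, 11.3618) (37.3114, 8.5555) (37.0396, 23) (0, 23)]
8. shoelace: 416.386

Area of P3's cell: 416.3860 (5 vertices)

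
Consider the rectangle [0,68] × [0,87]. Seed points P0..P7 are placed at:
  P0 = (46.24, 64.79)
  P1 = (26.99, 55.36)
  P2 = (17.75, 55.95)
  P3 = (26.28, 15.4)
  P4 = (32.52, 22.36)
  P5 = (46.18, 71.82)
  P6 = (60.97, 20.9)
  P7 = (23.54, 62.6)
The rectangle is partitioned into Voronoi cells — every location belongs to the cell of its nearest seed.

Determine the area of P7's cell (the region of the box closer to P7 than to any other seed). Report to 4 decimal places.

Area of P7's cell: 685.5892

1. box [0,68]×[0,87]: [(0, 0) (68, 0) (68, 87) (0, 87)]
2. ⊥bis P7·P0 via (34.89,63.695): [(0, 0) (41.035, 0) (32.6416, 87) (0, 87)]  |A|=3204.9346
3. ⊥bis P7·P1 via (25.265,58.98): [(0, 46.9407) (34.9019, 63.5721) (32.6416, 87) (0, 87)]  |A|=1081.4329
4. ⊥bis P7·P2 via (20.645,59.275): [(0, 77.2501) (22.4981, 57.6615) (34.9019, 63.5721) (32.6416, 87) (0, 87)]  |A|=740.4808
5. ⊥bis P7·P3 via (24.91,39): [(0, 77.2501) (22.4981, 57.6615) (34.9019, 63.5721) (32.6416, 87) (0, 87)]  |A|=740.4808
6. ⊥bis P7·P4 via (28.03,42.48): [(0, 77.2501) (22.4981, 57.6615) (34.9019, 63.5721) (32.6416, 87) (0, 87)]  |A|=740.4808
7. ⊥bis P7·P5 via (34.86,67.21): [(0, 77.2501) (22.4981, 57.6615) (34.9019, 63.5721) (34.4549, 68.2047) (26.8006, 87) (0, 87)]  |A|=685.5892
8. ⊥bis P7·P6 via (42.255,41.75): [(0, 77.2501) (22.4981, 57.6615) (34.9019, 63.5721) (34.4549, 68.2047) (26.8006, 87) (0, 87)]  |A|=685.5892
9. canonical 6-gon: [(0, 77.2501) (22.4981, 57.6615) (34.9019, 63.5721) (34.4549, 68.2047) (26.8006, 87) (0, 87)]
10. shoelace: 685.5892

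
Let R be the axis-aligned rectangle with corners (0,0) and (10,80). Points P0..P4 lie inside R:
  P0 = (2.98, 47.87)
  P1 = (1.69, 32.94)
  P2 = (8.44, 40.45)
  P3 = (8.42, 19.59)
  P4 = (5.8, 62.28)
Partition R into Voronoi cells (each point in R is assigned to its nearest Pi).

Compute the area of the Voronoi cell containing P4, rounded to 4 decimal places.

1. box [0,10]×[0,80]: [(0, 0) (10, 0) (10, 80) (0, 80)]
2. ⊥bis P4·P0 via (4.39,55.075): [(0, 55.9341) (10, 53.9771) (10, 80) (0, 80)]  |A|=250.4438
3. ⊥bis P4·P1 via (3.745,47.61): [(0, 55.9341) (10, 53.9771) (10, 80) (0, 80)]  |A|=250.4438
4. ⊥bis P4·P2 via (7.12,51.365): [(0, 55.9341) (10, 53.9771) (10, 80) (0, 80)]  |A|=250.4438
5. ⊥bis P4·P3 via (7.11,40.935): [(0, 55.9341) (10, 53.9771) (10, 80) (0, 80)]  |A|=250.4438
6. canonical 4-gon: [(0, 55.9341) (10, 53.9771) (10, 80) (0, 80)]
7. shoelace: 250.4438

Area of P4's cell: 250.4438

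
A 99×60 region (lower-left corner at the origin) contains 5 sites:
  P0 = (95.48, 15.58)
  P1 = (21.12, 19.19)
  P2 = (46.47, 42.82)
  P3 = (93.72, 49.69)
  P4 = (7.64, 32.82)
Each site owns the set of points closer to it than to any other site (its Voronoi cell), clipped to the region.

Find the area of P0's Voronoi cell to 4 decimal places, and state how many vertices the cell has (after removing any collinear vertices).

1. box [0,99]×[0,60]: [(0, 0) (99, 0) (99, 60) (0, 60)]
2. ⊥bis P0·P1 via (58.3,17.385): [(57.456, 0) (99, 0) (99, 60) (60.3689, 60)]  |A|=2405.2543
3. ⊥bis P0·P2 via (70.975,29.2): [(57.7154, 5.3434) (57.456, 0) (99, 0) (99, 60) (88.0938, 60)]  |A|=1647.5796
4. ⊥bis P0·P3 via (94.6,32.635): [(72.243, 31.4814) (57.7154, 5.3434) (57.456, 0) (99, 0) (99, 32.862)]  |A|=1129
5. ⊥bis P0·P4 via (51.56,24.2): [(72.243, 31.4814) (57.7154, 5.3434) (57.456, 0) (99, 0) (99, 32.862)]  |A|=1129
6. canonical 5-gon: [(72.243, 31.4814) (57.7154, 5.3434) (57.456, 0) (99, 0) (99, 32.862)]
7. shoelace: 1129

Area of P0's cell: 1129.0000 (5 vertices)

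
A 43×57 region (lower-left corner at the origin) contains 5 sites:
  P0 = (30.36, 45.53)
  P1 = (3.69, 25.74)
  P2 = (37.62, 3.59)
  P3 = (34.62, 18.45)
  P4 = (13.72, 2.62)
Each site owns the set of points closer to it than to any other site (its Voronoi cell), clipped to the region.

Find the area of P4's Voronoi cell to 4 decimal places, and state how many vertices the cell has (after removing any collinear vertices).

1. box [0,43]×[0,57]: [(0, 0) (43, 0) (43, 57) (0, 57)]
2. ⊥bis P4·P0 via (22.04,24.075): [(0, 32.6219) (0, 0) (43, 0) (43, 15.947)]  |A|=1044.2294
3. ⊥bis P4·P1 via (8.705,14.18): [(27.0423, 22.1352) (0, 10.4036) (0, 0) (43, 0) (43, 15.947)]  |A|=743.8124
4. ⊥bis P4·P2 via (25.67,3.105): [(24.9348, 21.2208) (0, 10.4036) (0, 0) (25.796, 0)]  |A|=403.4119
5. ⊥bis P4·P3 via (24.17,10.535): [(25.4363, 8.8631) (18.2672, 18.3283) (0, 10.4036) (0, 0) (25.796, 0)]  |A|=361.4887
6. canonical 5-gon: [(25.4363, 8.8631) (18.2672, 18.3283) (0, 10.4036) (0, 0) (25.796, 0)]
7. shoelace: 361.4887

Area of P4's cell: 361.4887 (5 vertices)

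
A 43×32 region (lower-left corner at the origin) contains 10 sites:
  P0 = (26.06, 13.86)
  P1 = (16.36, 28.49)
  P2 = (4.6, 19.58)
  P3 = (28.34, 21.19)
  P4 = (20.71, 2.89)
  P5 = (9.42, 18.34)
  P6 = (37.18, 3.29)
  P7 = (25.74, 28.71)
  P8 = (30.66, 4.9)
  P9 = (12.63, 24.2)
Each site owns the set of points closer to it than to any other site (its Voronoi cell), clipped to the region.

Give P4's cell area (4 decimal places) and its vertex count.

Area of P4's cell: 180.2016 (5 vertices)

1. box [0,43]×[0,32]: [(0, 0) (43, 0) (43, 32) (0, 32)]
2. ⊥bis P4·P0 via (23.385,8.375): [(0, 19.7797) (0, 0) (40.5577, 0)]  |A|=401.1096
3. ⊥bis P4·P1 via (18.535,15.69): [(11.0083, 14.411) (0, 12.5405) (0, 0) (40.5577, 0)]  |A|=361.2639
4. ⊥bis P4·P2 via (12.655,11.235): [(14.2882, 12.8114) (1.0155, 0) (40.5577, 0)]  |A|=253.2961
5. ⊥bis P4·P3 via (24.525,12.04): [(14.2882, 12.8114) (1.0155, 0) (40.5577, 0)]  |A|=253.2961
6. ⊥bis P4·P5 via (15.065,10.615): [(16.5568, 11.7051) (2.5013, 1.4341) (1.0155, 0) (40.5577, 0)]  |A|=233.8708
7. ⊥bis P4·P6 via (28.945,3.09): [(28.8818, 5.6943) (16.5568, 11.7051) (2.5013, 1.4341) (1.0155, 0) (29.02, 0)]  |A|=201.0217
8. ⊥bis P4·P7 via (23.225,15.8): [(28.8818, 5.6943) (16.5568, 11.7051) (2.5013, 1.4341) (1.0155, 0) (29.02, 0)]  |A|=201.0217
9. ⊥bis P4·P8 via (25.685,3.895): [(24.9324, 7.6203) (16.5568, 11.7051) (2.5013, 1.4341) (1.0155, 0) (26.4718, 0)]  |A|=180.2016
10. ⊥bis P4·P9 via (16.67,13.545): [(24.9324, 7.6203) (16.5568, 11.7051) (2.5013, 1.4341) (1.0155, 0) (26.4718, 0)]  |A|=180.2016
11. canonical 5-gon: [(24.9324, 7.6203) (16.5568, 11.7051) (2.5013, 1.4341) (1.0155, 0) (26.4718, 0)]
12. shoelace: 180.2016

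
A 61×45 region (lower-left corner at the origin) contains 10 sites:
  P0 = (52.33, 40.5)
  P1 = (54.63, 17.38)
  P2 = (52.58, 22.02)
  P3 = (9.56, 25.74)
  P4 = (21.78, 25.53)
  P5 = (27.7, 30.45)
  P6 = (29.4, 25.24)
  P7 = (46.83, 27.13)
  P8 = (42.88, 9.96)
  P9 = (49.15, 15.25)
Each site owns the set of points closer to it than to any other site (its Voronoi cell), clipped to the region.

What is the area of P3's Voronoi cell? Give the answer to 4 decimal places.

1. box [0,61]×[0,45]: [(0, 0) (61, 0) (61, 45) (0, 45)]
2. ⊥bis P3·P0 via (30.945,33.12): [(0, 0) (42.3748, 0) (26.8452, 45) (0, 45)]  |A|=1557.4491
3. ⊥bis P3·P1 via (32.095,21.56): [(0, 0) (28.0959, 0) (33.0876, 26.9113) (26.8452, 45) (0, 45)]  |A|=1365.3167
4. ⊥bis P3·P2 via (31.07,23.88): [(0, 0) (28.0959, 0) (29.7991, 9.1823) (31.6839, 30.979) (26.8452, 45) (0, 45)]  |A|=1346.1847
5. ⊥bis P3·P4 via (15.67,25.635): [(0, 0) (15.2295, 0) (16.0028, 45) (0, 45)]  |A|=702.7256
6. ⊥bis P3·P5 via (18.63,28.095): [(0, 0) (15.2295, 0) (15.8934, 38.6347) (14.2407, 45) (0, 45)]  |A|=697.1174
7. ⊥bis P3·P6 via (19.48,25.49): [(0, 0) (15.2295, 0) (15.8934, 38.6347) (14.2407, 45) (0, 45)]  |A|=697.1174
8. ⊥bis P3·P7 via (28.195,26.435): [(0, 0) (15.2295, 0) (15.8934, 38.6347) (14.2407, 45) (0, 45)]  |A|=697.1174
9. ⊥bis P3·P8 via (26.22,17.85): [(0, 0) (15.2295, 0) (15.8934, 38.6347) (14.2407, 45) (0, 45)]  |A|=697.1174
10. ⊥bis P3·P9 via (29.355,20.495): [(0, 0) (15.2295, 0) (15.8934, 38.6347) (14.2407, 45) (0, 45)]  |A|=697.1174
11. canonical 5-gon: [(0, 0) (15.2295, 0) (15.8934, 38.6347) (14.2407, 45) (0, 45)]
12. shoelace: 697.1174

Area of P3's cell: 697.1174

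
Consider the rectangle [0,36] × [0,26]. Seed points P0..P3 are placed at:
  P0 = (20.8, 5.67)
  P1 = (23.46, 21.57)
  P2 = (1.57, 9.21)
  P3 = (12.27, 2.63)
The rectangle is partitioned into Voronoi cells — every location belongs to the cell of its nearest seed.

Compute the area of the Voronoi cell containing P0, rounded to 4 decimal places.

Area of P0's cell: 269.0897

1. box [0,36]×[0,26]: [(0, 0) (36, 0) (36, 26) (0, 26)]
2. ⊥bis P0·P1 via (22.13,13.62): [(0, 17.3223) (0, 0) (36, 0) (36, 11.2996)]  |A|=515.1935
3. ⊥bis P0·P2 via (11.185,7.44): [(12.6157, 15.2117) (9.8154, 0) (36, 0) (36, 11.2996)]  |A|=331.2732
4. ⊥bis P0·P3 via (16.535,4.15): [(12.6157, 15.2117) (12.6079, 15.1693) (18.014, 0) (36, 0) (36, 11.2996)]  |A|=269.0897
5. canonical 5-gon: [(12.6157, 15.2117) (12.6079, 15.1693) (18.014, 0) (36, 0) (36, 11.2996)]
6. shoelace: 269.0897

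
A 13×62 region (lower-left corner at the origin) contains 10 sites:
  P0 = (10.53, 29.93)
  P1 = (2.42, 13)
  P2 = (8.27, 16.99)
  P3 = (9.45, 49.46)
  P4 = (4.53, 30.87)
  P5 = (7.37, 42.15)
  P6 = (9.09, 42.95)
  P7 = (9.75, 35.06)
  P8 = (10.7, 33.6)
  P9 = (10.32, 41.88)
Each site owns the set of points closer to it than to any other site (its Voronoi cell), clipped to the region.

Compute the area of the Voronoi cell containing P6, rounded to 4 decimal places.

1. box [0,13]×[0,62]: [(0, 0) (13, 0) (13, 62) (0, 62)]
2. ⊥bis P6·P0 via (9.81,36.44): [(0, 35.355) (13, 36.7928) (13, 62) (0, 62)]  |A|=337.0391
3. ⊥bis P6·P1 via (5.755,27.975): [(0, 35.355) (13, 36.7928) (13, 62) (0, 62)]  |A|=337.0391
4. ⊥bis P6·P2 via (8.68,29.97): [(0, 35.355) (13, 36.7928) (13, 62) (0, 62)]  |A|=337.0391
5. ⊥bis P6·P3 via (9.27,46.205): [(0, 46.7176) (0, 35.355) (13, 36.7928) (13, 45.9987)]  |A|=133.6954
6. ⊥bis P6·P4 via (6.81,36.91): [(0, 46.7176) (0, 39.4807) (8.4527, 36.2899) (13, 36.7928) (13, 45.9987)]  |A|=116.2589
7. ⊥bis P6·P5 via (8.23,42.55): [(6.4577, 46.3605) (11.0101, 36.5727) (13, 36.7928) (13, 45.9987)]  |A|=40.3533
8. ⊥bis P6·P7 via (9.42,39.005): [(6.4577, 46.3605) (9.8617, 39.0419) (13, 39.3045) (13, 45.9987)]  |A|=33.829
9. ⊥bis P6·P8 via (9.895,38.275): [(6.4577, 46.3605) (9.8617, 39.0419) (13, 39.3045) (13, 45.9987)]  |A|=33.829
10. ⊥bis P6·P9 via (9.705,42.415): [(12.8307, 46.0081) (6.4577, 46.3605) (8.7848, 41.3572)]  |A|=15.5331
11. canonical 3-gon: [(12.8307, 46.0081) (6.4577, 46.3605) (8.7848, 41.3572)]
12. shoelace: 15.5331

Area of P6's cell: 15.5331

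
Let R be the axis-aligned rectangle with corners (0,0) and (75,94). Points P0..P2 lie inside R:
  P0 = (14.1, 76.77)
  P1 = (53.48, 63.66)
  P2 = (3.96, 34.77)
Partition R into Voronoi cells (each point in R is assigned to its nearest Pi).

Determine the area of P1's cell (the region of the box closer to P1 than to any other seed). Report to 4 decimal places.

Area of P1's cell: 3393.9528

1. box [0,75]×[0,94]: [(0, 0) (75, 0) (75, 94) (0, 94)]
2. ⊥bis P1·P0 via (33.79,70.215): [(10.4147, 0) (75, 0) (75, 94) (41.7083, 94)]  |A|=4600.2198
3. ⊥bis P1·P2 via (28.72,49.215): [(27.4969, 51.3116) (57.4321, 0) (75, 0) (75, 94) (41.7083, 94)]  |A|=3393.9528
4. canonical 5-gon: [(27.4969, 51.3116) (57.4321, 0) (75, 0) (75, 94) (41.7083, 94)]
5. shoelace: 3393.9528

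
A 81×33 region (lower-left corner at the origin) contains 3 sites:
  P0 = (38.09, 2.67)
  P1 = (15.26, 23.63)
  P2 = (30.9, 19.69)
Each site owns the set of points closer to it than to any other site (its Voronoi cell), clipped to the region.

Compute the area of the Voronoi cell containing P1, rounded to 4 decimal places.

1. box [0,81]×[0,33]: [(0, 0) (81, 0) (81, 33) (0, 33)]
2. ⊥bis P1·P0 via (26.675,13.15): [(0, 0) (14.6021, 0) (44.8991, 33) (0, 33)]  |A|=981.7699
3. ⊥bis P1·P2 via (23.08,21.66): [(0, 0) (14.6021, 0) (18.766, 4.5354) (25.9368, 33) (0, 33)]  |A|=711.8919
4. canonical 5-gon: [(0, 0) (14.6021, 0) (18.766, 4.5354) (25.9368, 33) (0, 33)]
5. shoelace: 711.8919

Area of P1's cell: 711.8919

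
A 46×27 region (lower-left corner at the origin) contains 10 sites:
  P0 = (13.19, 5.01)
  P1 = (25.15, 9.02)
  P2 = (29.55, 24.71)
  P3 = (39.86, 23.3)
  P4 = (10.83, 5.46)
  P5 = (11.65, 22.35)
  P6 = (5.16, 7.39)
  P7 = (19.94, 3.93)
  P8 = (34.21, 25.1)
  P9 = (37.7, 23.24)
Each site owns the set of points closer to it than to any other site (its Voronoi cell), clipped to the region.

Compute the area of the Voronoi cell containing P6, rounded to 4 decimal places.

1. box [0,46]×[0,27]: [(0, 0) (46, 0) (46, 27) (0, 27)]
2. ⊥bis P6·P0 via (9.175,6.2): [(0, 0) (7.3374, 0) (15.3399, 27) (0, 27)]  |A|=306.1432
3. ⊥bis P6·P1 via (15.155,8.205): [(0, 0) (7.3374, 0) (13.993, 22.4557) (13.6224, 27) (0, 27)]  |A|=302.2409
4. ⊥bis P6·P2 via (17.355,16.05): [(0, 0) (7.3374, 0) (13.6435, 21.2765) (9.5791, 27) (0, 27)]  |A|=289.6573
5. ⊥bis P6·P3 via (22.51,15.345): [(0, 0) (7.3374, 0) (13.6435, 21.2765) (9.5791, 27) (0, 27)]  |A|=289.6573
6. ⊥bis P6·P4 via (7.995,6.425): [(0, 0) (5.808, 0) (13.2425, 21.8412) (9.5791, 27) (0, 27)]  |A|=266.9089
7. ⊥bis P6·P5 via (8.405,14.87): [(0, 18.5163) (0, 0) (5.808, 0) (10.5525, 13.9384)]  |A|=138.1733
8. ⊥bis P6·P7 via (12.55,5.66): [(0, 18.5163) (0, 0) (5.808, 0) (10.5525, 13.9384)]  |A|=138.1733
9. ⊥bis P6·P8 via (19.685,16.245): [(0, 18.5163) (0, 0) (5.808, 0) (10.5525, 13.9384)]  |A|=138.1733
10. ⊥bis P6·P9 via (21.43,15.315): [(0, 18.5163) (0, 0) (5.808, 0) (10.5525, 13.9384)]  |A|=138.1733
11. canonical 4-gon: [(0, 18.5163) (0, 0) (5.808, 0) (10.5525, 13.9384)]
12. shoelace: 138.1733

Area of P6's cell: 138.1733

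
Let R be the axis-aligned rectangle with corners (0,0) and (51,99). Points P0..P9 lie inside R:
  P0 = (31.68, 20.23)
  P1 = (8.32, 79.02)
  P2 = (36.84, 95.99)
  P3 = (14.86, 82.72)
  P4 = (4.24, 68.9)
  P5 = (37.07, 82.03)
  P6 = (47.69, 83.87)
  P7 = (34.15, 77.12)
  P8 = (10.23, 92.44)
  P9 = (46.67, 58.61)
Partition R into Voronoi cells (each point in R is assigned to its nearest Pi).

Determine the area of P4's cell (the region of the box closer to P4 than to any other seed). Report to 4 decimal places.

Area of P4's cell: 696.8763

1. box [0,51]×[0,99]: [(0, 0) (51, 0) (51, 99) (0, 99)]
2. ⊥bis P4·P0 via (17.96,44.565): [(0, 34.4392) (51, 63.1929) (51, 99) (0, 99)]  |A|=2559.3825
3. ⊥bis P4·P1 via (6.28,73.96): [(0, 76.4919) (0, 34.4392) (43.4896, 58.9585)]  |A|=914.4263
4. ⊥bis P4·P2 via (20.54,82.445): [(38.3274, 61.0397) (0, 76.4919) (0, 34.4392) (41.152, 57.6406)]  |A|=908.5921
5. ⊥bis P4·P3 via (9.55,75.81): [(18.2235, 69.1448) (0, 76.4919) (0, 34.4392) (36.5619, 55.0527)]  |A|=829.7999
6. ⊥bis P4·P5 via (20.655,75.465): [(25.3831, 63.6431) (18.2235, 69.1448) (0, 76.4919) (0, 34.4392) (30.2434, 51.4903)]  |A|=782.7494
7. ⊥bis P4·P6 via (25.965,76.385): [(25.3831, 63.6431) (18.2235, 69.1448) (0, 76.4919) (0, 34.4392) (30.2434, 51.4903)]  |A|=782.7494
8. ⊥bis P4·P7 via (19.195,73.01): [(20.8017, 67.1636) (18.2235, 69.1448) (0, 76.4919) (0, 34.4392) (25.7979, 48.984)]  |A|=716.7977
9. ⊥bis P4·P8 via (7.235,80.67): [(20.8017, 67.1636) (18.2235, 69.1448) (0, 76.4919) (0, 34.4392) (25.7979, 48.984)]  |A|=716.7977
10. ⊥bis P4·P9 via (25.455,63.755): [(23.7128, 56.5712) (20.8017, 67.1636) (18.2235, 69.1448) (0, 76.4919) (0, 34.4392) (21.2511, 46.4205)]  |A|=696.8763
11. canonical 6-gon: [(23.7128, 56.5712) (20.8017, 67.1636) (18.2235, 69.1448) (0, 76.4919) (0, 34.4392) (21.2511, 46.4205)]
12. shoelace: 696.8763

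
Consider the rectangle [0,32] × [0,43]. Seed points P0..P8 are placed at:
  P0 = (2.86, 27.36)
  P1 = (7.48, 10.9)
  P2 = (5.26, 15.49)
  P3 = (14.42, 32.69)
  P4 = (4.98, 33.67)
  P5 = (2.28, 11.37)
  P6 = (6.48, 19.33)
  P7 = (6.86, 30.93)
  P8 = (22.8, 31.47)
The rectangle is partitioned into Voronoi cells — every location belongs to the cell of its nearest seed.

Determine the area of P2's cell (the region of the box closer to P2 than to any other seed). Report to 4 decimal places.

Area of P2's cell: 37.2345

1. box [0,32]×[0,43]: [(0, 0) (32, 0) (32, 43) (0, 43)]
2. ⊥bis P2·P0 via (4.06,21.425): [(0, 20.6041) (0, 0) (32, 0) (32, 27.0742)]  |A|=762.8529
3. ⊥bis P2·P1 via (6.37,13.195): [(0, 20.6041) (0, 10.1141) (32, 25.5912) (32, 27.0742)]  |A|=191.5682
4. ⊥bis P2·P3 via (9.84,24.09): [(11.8765, 23.0054) (0, 20.6041) (0, 10.1141) (18.9096, 19.2599)]  |A|=129.8673
5. ⊥bis P2·P4 via (5.12,24.58): [(11.8765, 23.0054) (0, 20.6041) (0, 10.1141) (18.9096, 19.2599)]  |A|=129.8673
6. ⊥bis P2·P5 via (3.77,13.43): [(11.8765, 23.0054) (0, 20.6041) (0, 16.1568) (5.0066, 12.5356) (18.9096, 19.2599)]  |A|=114.7405
7. ⊥bis P2·P6 via (5.87,17.41): [(0, 19.2749) (0, 16.1568) (5.0066, 12.5356) (11.4315, 15.6431)]  |A|=37.2345
8. ⊥bis P2·P7 via (6.06,23.21): [(0, 19.2749) (0, 16.1568) (5.0066, 12.5356) (11.4315, 15.6431)]  |A|=37.2345
9. ⊥bis P2·P8 via (14.03,23.48): [(0, 19.2749) (0, 16.1568) (5.0066, 12.5356) (11.4315, 15.6431)]  |A|=37.2345
10. canonical 4-gon: [(0, 19.2749) (0, 16.1568) (5.0066, 12.5356) (11.4315, 15.6431)]
11. shoelace: 37.2345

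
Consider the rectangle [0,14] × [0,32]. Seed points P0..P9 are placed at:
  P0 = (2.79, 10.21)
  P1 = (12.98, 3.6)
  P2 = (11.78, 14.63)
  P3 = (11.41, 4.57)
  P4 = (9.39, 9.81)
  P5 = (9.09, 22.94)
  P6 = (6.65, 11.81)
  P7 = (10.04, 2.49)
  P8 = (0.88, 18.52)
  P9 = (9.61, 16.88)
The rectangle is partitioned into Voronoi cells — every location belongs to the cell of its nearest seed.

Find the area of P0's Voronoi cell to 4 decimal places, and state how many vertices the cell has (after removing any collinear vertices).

1. box [0,14]×[0,32]: [(0, 0) (14, 0) (14, 32) (0, 32)]
2. ⊥bis P0·P1 via (7.885,6.905): [(0, 0) (3.4059, 0) (14, 16.3319) (14, 32) (0, 32)]  |A|=361.4891
3. ⊥bis P0·P2 via (7.285,12.42): [(0, 27.2372) (0, 0) (3.4059, 0) (9.0861, 8.7566)]  |A|=138.6524
4. ⊥bis P0·P3 via (7.1,7.39): [(8.6176, 9.7095) (0, 27.2372) (0, 0) (2.2648, 0)]  |A|=128.3552
5. ⊥bis P0·P4 via (6.09,10.01): [(5.8119, 5.4213) (6.3512, 14.3193) (0, 27.2372) (0, 0) (2.2648, 0)]  |A|=117.0287
6. ⊥bis P0·P5 via (5.94,16.575): [(5.8119, 5.4213) (6.3512, 14.3193) (5.0178, 17.0314) (0, 19.5147) (0, 0) (2.2648, 0)]  |A|=97.6537
7. ⊥bis P0·P6 via (4.72,11.01): [(5.8119, 5.4213) (5.9681, 7.9989) (1.5031, 18.7708) (0, 19.5147) (0, 0) (2.2648, 0)]  |A|=77.8737
8. ⊥bis P0·P7 via (6.415,6.35): [(5.8352, 5.8055) (5.9681, 7.9989) (1.5031, 18.7708) (0, 19.5147) (0, 0.3256)]  |A|=69.7316
9. ⊥bis P0·P8 via (1.835,14.365): [(5.8352, 5.8055) (5.9681, 7.9989) (3.1993, 14.6786) (0, 13.9432) (0, 0.3256)]  |A|=58.3746
10. ⊥bis P0·P9 via (6.2,13.545): [(5.8352, 5.8055) (5.9681, 7.9989) (3.1993, 14.6786) (0, 13.9432) (0, 0.3256)]  |A|=58.3746
11. canonical 5-gon: [(5.8352, 5.8055) (5.9681, 7.9989) (3.1993, 14.6786) (0, 13.9432) (0, 0.3256)]
12. shoelace: 58.3746

Area of P0's cell: 58.3746 (5 vertices)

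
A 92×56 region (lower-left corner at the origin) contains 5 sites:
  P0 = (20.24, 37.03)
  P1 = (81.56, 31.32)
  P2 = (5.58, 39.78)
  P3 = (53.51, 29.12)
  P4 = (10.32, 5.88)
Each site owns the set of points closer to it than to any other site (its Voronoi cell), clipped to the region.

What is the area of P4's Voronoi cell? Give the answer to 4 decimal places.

1. box [0,92]×[0,56]: [(0, 0) (92, 0) (92, 56) (0, 56)]
2. ⊥bis P4·P0 via (15.28,21.455): [(0, 26.3211) (0, 0) (82.6513, 0)]  |A|=1087.7346
3. ⊥bis P4·P1 via (45.94,18.6): [(48.7238, 10.8045) (0, 26.3211) (0, 0) (52.5821, 0)]  |A|=925.293
4. ⊥bis P4·P2 via (7.95,22.83): [(48.7238, 10.8045) (10.0433, 23.1227) (0, 21.7184) (0, 0) (52.5821, 0)]  |A|=902.1802
5. ⊥bis P4·P3 via (31.915,17.5): [(32.7868, 15.8798) (10.0433, 23.1227) (0, 21.7184) (0, 0) (41.3315, 0)]  |A|=736.5471
6. canonical 5-gon: [(32.7868, 15.8798) (10.0433, 23.1227) (0, 21.7184) (0, 0) (41.3315, 0)]
7. shoelace: 736.5471

Area of P4's cell: 736.5471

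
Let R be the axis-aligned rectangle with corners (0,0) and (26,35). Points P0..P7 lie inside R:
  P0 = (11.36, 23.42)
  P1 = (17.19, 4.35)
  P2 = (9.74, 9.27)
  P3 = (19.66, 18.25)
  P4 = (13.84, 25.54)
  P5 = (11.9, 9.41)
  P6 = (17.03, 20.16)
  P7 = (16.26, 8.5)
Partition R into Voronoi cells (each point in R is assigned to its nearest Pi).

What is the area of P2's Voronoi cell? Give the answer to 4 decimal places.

1. box [0,26]×[0,35]: [(0, 0) (26, 0) (26, 35) (0, 35)]
2. ⊥bis P2·P0 via (10.55,16.345): [(0, 17.5528) (0, 0) (26, 0) (26, 14.5762)]  |A|=417.6771
3. ⊥bis P2·P1 via (13.465,6.81): [(19.1144, 15.3645) (0, 17.5528) (0, 0) (8.9677, 0)]  |A|=236.6478
4. ⊥bis P2·P3 via (14.7,13.76): [(16.6397, 11.6172) (12.5692, 16.1138) (0, 17.5528) (0, 0) (8.9677, 0)]  |A|=223.4574
5. ⊥bis P2·P4 via (11.79,17.405): [(16.6397, 11.6172) (12.5692, 16.1138) (0, 17.5528) (0, 0) (8.9677, 0)]  |A|=223.4574
6. ⊥bis P2·P5 via (10.82,9.34): [(11.2057, 3.3889) (10.3646, 16.3662) (0, 17.5528) (0, 0) (8.9677, 0)]  |A|=180.2947
7. ⊥bis P2·P6 via (13.385,14.715): [(11.2057, 3.3889) (10.3646, 16.3662) (0, 17.5528) (0, 0) (8.9677, 0)]  |A|=180.2947
8. ⊥bis P2·P7 via (13,8.885): [(11.2057, 3.3889) (10.3646, 16.3662) (0, 17.5528) (0, 0) (8.9677, 0)]  |A|=180.2947
9. canonical 5-gon: [(11.2057, 3.3889) (10.3646, 16.3662) (0, 17.5528) (0, 0) (8.9677, 0)]
10. shoelace: 180.2947

Area of P2's cell: 180.2947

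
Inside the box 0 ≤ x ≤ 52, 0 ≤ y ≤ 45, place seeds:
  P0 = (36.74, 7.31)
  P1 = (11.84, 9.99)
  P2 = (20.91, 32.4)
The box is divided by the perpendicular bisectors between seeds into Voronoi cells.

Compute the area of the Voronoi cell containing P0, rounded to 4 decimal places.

1. box [0,52]×[0,45]: [(0, 0) (52, 0) (52, 45) (0, 45)]
2. ⊥bis P0·P1 via (24.29,8.65): [(23.359, 0) (52, 0) (52, 45) (28.2024, 45)]  |A|=1179.8693
3. ⊥bis P0·P2 via (28.825,19.855): [(25.2535, 17.6016) (23.359, 0) (52, 0) (52, 34.4768)]  |A|=713.1311
4. canonical 4-gon: [(25.2535, 17.6016) (23.359, 0) (52, 0) (52, 34.4768)]
5. shoelace: 713.1311

Area of P0's cell: 713.1311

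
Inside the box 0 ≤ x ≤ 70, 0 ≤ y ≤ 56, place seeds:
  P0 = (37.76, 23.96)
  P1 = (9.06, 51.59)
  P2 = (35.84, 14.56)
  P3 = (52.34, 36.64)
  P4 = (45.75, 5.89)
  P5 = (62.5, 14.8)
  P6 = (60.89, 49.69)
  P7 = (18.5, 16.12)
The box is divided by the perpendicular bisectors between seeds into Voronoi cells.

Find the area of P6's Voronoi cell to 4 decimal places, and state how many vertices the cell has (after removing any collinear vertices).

Area of P6's cell: 356.2068 (3 vertices)

1. box [0,70]×[0,56]: [(0, 0) (70, 0) (70, 56) (0, 56)]
2. ⊥bis P6·P0 via (49.325,36.825): [(70, 18.2392) (70, 56) (27.9946, 56)]  |A|=793.0793
3. ⊥bis P6·P1 via (34.975,50.64): [(34.9425, 49.7541) (70, 18.2392) (70, 56) (35.1715, 56)]  |A|=770.6663
4. ⊥bis P6·P2 via (48.365,32.125): [(34.9425, 49.7541) (70, 18.2392) (70, 56) (35.1715, 56)]  |A|=770.6663
5. ⊥bis P6·P3 via (56.615,43.165): [(70, 34.3955) (70, 56) (37.0247, 56)]  |A|=356.2068
6. ⊥bis P6·P4 via (53.32,27.79): [(70, 34.3955) (70, 56) (37.0247, 56)]  |A|=356.2068
7. ⊥bis P6·P5 via (61.695,32.245): [(70, 34.3955) (70, 56) (37.0247, 56)]  |A|=356.2068
8. ⊥bis P6·P7 via (39.695,32.905): [(70, 34.3955) (70, 56) (37.0247, 56)]  |A|=356.2068
9. canonical 3-gon: [(70, 34.3955) (70, 56) (37.0247, 56)]
10. shoelace: 356.2068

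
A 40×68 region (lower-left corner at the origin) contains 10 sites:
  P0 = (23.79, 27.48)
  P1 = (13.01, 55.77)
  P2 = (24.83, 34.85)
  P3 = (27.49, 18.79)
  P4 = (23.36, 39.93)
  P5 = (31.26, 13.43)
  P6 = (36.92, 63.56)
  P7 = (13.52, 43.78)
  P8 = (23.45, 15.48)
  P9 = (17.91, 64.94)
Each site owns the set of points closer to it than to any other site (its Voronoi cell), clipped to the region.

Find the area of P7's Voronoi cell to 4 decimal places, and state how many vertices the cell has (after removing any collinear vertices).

1. box [0,40]×[0,68]: [(0, 0) (40, 0) (40, 68) (0, 68)]
2. ⊥bis P7·P0 via (18.655,35.63): [(0, 23.8762) (40, 49.0787) (40, 68) (0, 68)]  |A|=1260.9027
3. ⊥bis P7·P1 via (13.265,49.775): [(0, 49.2108) (0, 23.8762) (40, 49.0787) (40, 50.9122)]  |A|=543.3617
4. ⊥bis P7·P2 via (19.175,39.315): [(27.9263, 50.3986) (0, 49.2108) (0, 23.8762) (13.8999, 32.634)]  |A|=415.7931
5. ⊥bis P7·P3 via (20.505,31.285): [(27.9263, 50.3986) (0, 49.2108) (0, 23.8762) (13.8999, 32.634)]  |A|=415.7931
6. ⊥bis P7·P4 via (18.44,41.855): [(15.748, 34.9746) (21.6788, 50.1329) (0, 49.2108) (0, 23.8762) (13.8999, 32.634)]  |A|=369.2309
7. ⊥bis P7·P5 via (22.39,28.605): [(15.748, 34.9746) (21.6788, 50.1329) (0, 49.2108) (0, 23.8762) (13.8999, 32.634)]  |A|=369.2309
8. ⊥bis P7·P6 via (25.22,53.67): [(15.748, 34.9746) (21.6788, 50.1329) (0, 49.2108) (0, 23.8762) (13.8999, 32.634)]  |A|=369.2309
9. ⊥bis P7·P8 via (18.485,29.63): [(15.748, 34.9746) (21.6788, 50.1329) (0, 49.2108) (0, 23.8762) (13.8999, 32.634)]  |A|=369.2309
10. ⊥bis P7·P9 via (15.715,54.36): [(15.748, 34.9746) (21.6788, 50.1329) (0, 49.2108) (0, 23.8762) (13.8999, 32.634)]  |A|=369.2309
11. canonical 5-gon: [(15.748, 34.9746) (21.6788, 50.1329) (0, 49.2108) (0, 23.8762) (13.8999, 32.634)]
12. shoelace: 369.2309

Area of P7's cell: 369.2309 (5 vertices)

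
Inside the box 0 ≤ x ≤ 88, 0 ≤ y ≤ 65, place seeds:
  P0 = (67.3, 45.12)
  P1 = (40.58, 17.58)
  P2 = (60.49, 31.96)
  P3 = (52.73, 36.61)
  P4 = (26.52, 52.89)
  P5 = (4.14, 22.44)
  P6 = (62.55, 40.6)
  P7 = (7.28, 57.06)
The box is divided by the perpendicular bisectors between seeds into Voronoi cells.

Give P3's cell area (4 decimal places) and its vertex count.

1. box [0,88]×[0,65]: [(0, 0) (88, 0) (88, 65) (0, 65)]
2. ⊥bis P3·P0 via (60.015,40.865): [(0, 0) (83.8833, 0) (45.9183, 65) (0, 65)]  |A|=4218.5522
3. ⊥bis P3·P1 via (46.655,27.095): [(0, 56.8826) (80.7854, 5.3039) (45.9183, 65) (0, 65)]  |A|=1698.455
4. ⊥bis P3·P2 via (56.61,34.285): [(0, 56.8826) (50.7391, 24.4875) (60.2805, 40.4104) (45.9183, 65) (0, 65)]  |A|=1367.7222
5. ⊥bis P3·P4 via (39.625,44.75): [(33.7691, 35.3222) (50.7391, 24.4875) (60.2805, 40.4104) (48.964, 59.7854)]  |A|=472.4154
6. ⊥bis P3·P5 via (28.435,29.525): [(33.7691, 35.3222) (50.7391, 24.4875) (60.2805, 40.4104) (48.964, 59.7854)]  |A|=472.4154
7. ⊥bis P3·P6 via (57.64,38.605): [(33.7691, 35.3222) (50.7391, 24.4875) (58.2698, 37.0549) (49.1943, 59.3912) (48.964, 59.7854)]  |A|=434.7333
8. ⊥bis P3·P7 via (30.005,46.835): [(33.7691, 35.3222) (50.7391, 24.4875) (58.2698, 37.0549) (49.1943, 59.3912) (48.964, 59.7854)]  |A|=434.7333
9. canonical 5-gon: [(33.7691, 35.3222) (50.7391, 24.4875) (58.2698, 37.0549) (49.1943, 59.3912) (48.964, 59.7854)]
10. shoelace: 434.7333

Area of P3's cell: 434.7333 (5 vertices)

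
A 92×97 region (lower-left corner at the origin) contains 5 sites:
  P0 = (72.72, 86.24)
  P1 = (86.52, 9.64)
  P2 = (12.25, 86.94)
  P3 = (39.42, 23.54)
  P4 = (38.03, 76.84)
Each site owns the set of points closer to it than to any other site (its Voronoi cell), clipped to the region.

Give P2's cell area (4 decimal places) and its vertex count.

Area of P2's cell: 1066.5297 (4 vertices)

1. box [0,92]×[0,97]: [(0, 0) (92, 0) (92, 97) (0, 97)]
2. ⊥bis P2·P0 via (42.485,86.59): [(0, 0) (41.4826, 0) (42.6055, 97) (0, 97)]  |A|=4078.2748
3. ⊥bis P2·P1 via (49.385,48.29): [(0, 0.8408) (41.959, 41.1551) (42.6055, 97) (0, 97)]  |A|=3207.0239
4. ⊥bis P2·P3 via (25.835,55.24): [(0, 44.1684) (42.2033, 62.2546) (42.6055, 97) (0, 97)]  |A|=1855.0053
5. ⊥bis P2·P4 via (25.14,81.89): [(0, 44.1684) (12.4523, 49.5048) (31.0597, 97) (0, 97)]  |A|=1066.5297
6. canonical 4-gon: [(0, 44.1684) (12.4523, 49.5048) (31.0597, 97) (0, 97)]
7. shoelace: 1066.5297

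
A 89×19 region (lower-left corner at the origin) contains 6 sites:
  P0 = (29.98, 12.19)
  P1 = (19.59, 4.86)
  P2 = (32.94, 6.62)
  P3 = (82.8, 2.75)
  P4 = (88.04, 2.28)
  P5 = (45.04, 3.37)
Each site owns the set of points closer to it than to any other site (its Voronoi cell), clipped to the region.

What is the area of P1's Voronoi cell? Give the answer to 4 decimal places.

Area of P1's cell: 445.4082

1. box [0,89]×[0,19]: [(0, 0) (89, 0) (89, 19) (0, 19)]
2. ⊥bis P1·P0 via (24.785,8.525): [(0, 0) (30.7993, 0) (17.395, 19) (0, 19)]  |A|=457.8459
3. ⊥bis P1·P2 via (26.265,5.74): [(0, 0) (27.0217, 0) (26.1536, 6.5851) (17.395, 19) (0, 19)]  |A|=445.4082
4. ⊥bis P1·P3 via (51.195,3.805): [(0, 0) (27.0217, 0) (26.1536, 6.5851) (17.395, 19) (0, 19)]  |A|=445.4082
5. ⊥bis P1·P4 via (53.815,3.57): [(0, 0) (27.0217, 0) (26.1536, 6.5851) (17.395, 19) (0, 19)]  |A|=445.4082
6. ⊥bis P1·P5 via (32.315,4.115): [(0, 0) (27.0217, 0) (26.1536, 6.5851) (17.395, 19) (0, 19)]  |A|=445.4082
7. canonical 5-gon: [(0, 0) (27.0217, 0) (26.1536, 6.5851) (17.395, 19) (0, 19)]
8. shoelace: 445.4082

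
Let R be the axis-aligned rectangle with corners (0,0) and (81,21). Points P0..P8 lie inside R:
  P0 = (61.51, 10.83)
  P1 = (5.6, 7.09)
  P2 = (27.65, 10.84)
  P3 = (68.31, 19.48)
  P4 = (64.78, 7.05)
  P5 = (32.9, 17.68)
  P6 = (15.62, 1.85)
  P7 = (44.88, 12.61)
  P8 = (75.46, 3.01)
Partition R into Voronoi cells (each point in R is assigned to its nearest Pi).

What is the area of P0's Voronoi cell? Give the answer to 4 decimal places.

Area of P0's cell: 170.3623

1. box [0,81]×[0,21]: [(0, 0) (81, 0) (81, 21) (0, 21)]
2. ⊥bis P0·P1 via (33.555,8.96): [(34.1544, 0) (81, 0) (81, 21) (32.7496, 21)]  |A|=998.5083
3. ⊥bis P0·P2 via (44.58,10.835): [(44.5768, 0) (81, 0) (81, 21) (44.583, 21)]  |A|=764.8221
4. ⊥bis P0·P3 via (64.91,15.155): [(44.5768, 0) (81, 0) (81, 2.5062) (57.4748, 21) (44.583, 21)]  |A|=547.2872
5. ⊥bis P0·P4 via (63.145,8.94): [(44.5768, 0) (52.8107, 0) (67.7492, 12.923) (57.4748, 21) (44.583, 21)]  |A|=348.5371
6. ⊥bis P0·P5 via (47.205,14.255): [(44.5778, 3.282) (44.5768, 0) (52.8107, 0) (67.7492, 12.923) (57.4748, 21) (48.8199, 21)]  |A|=311.0022
7. ⊥bis P0·P6 via (38.565,6.34): [(44.5778, 3.282) (44.5768, 0) (52.8107, 0) (67.7492, 12.923) (57.4748, 21) (48.8199, 21)]  |A|=311.0022
8. ⊥bis P0·P7 via (53.195,11.72): [(51.9405, 0) (52.8107, 0) (67.7492, 12.923) (57.4748, 21) (54.1883, 21)]  |A|=170.3623
9. ⊥bis P0·P8 via (68.485,6.92): [(51.9405, 0) (52.8107, 0) (67.7492, 12.923) (57.4748, 21) (54.1883, 21)]  |A|=170.3623
10. canonical 5-gon: [(51.9405, 0) (52.8107, 0) (67.7492, 12.923) (57.4748, 21) (54.1883, 21)]
11. shoelace: 170.3623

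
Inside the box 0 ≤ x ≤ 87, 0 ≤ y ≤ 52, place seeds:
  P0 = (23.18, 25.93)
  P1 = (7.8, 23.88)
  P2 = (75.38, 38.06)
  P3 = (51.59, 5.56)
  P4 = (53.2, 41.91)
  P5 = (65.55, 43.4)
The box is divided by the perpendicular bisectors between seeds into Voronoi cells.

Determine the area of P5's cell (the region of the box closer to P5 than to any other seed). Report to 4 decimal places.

Area of P5's cell: 253.3166

1. box [0,87]×[0,52]: [(0, 0) (87, 0) (87, 52) (0, 52)]
2. ⊥bis P5·P0 via (44.365,34.665): [(58.6581, 0) (87, 0) (87, 52) (37.2174, 52)]  |A|=2031.2368
3. ⊥bis P5·P1 via (36.675,33.64): [(58.6581, 0) (87, 0) (87, 52) (37.2174, 52)]  |A|=2031.2368
4. ⊥bis P5·P2 via (70.465,40.73): [(54.2054, 10.799) (76.5873, 52) (37.2174, 52)]  |A|=811.0382
5. ⊥bis P5·P3 via (58.57,24.48): [(46.7695, 28.8335) (61.1253, 23.5373) (76.5873, 52) (37.2174, 52)]  |A|=701.2791
6. ⊥bis P5·P4 via (59.375,42.655): [(61.5804, 24.3751) (76.5873, 52) (58.2475, 52)]  |A|=253.3166
7. canonical 3-gon: [(61.5804, 24.3751) (76.5873, 52) (58.2475, 52)]
8. shoelace: 253.3166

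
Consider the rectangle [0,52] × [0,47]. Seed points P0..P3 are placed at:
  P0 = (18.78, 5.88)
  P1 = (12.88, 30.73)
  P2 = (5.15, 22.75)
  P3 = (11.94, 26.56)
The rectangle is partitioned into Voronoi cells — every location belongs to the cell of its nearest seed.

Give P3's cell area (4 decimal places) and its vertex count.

Area of P3's cell: 197.9421 (3 vertices)

1. box [0,52]×[0,47]: [(0, 0) (52, 0) (52, 47) (0, 47)]
2. ⊥bis P3·P0 via (15.36,16.22): [(0, 11.1396) (52, 28.3388) (52, 47) (0, 47)]  |A|=1417.5602
3. ⊥bis P3·P1 via (12.41,28.645): [(0, 31.4425) (0, 11.1396) (36.5045, 23.2136)]  |A|=370.5724
4. ⊥bis P3·P2 via (8.545,24.655): [(5.4223, 30.2202) (13.604, 15.6392) (36.5045, 23.2136)]  |A|=197.9421
5. canonical 3-gon: [(5.4223, 30.2202) (13.604, 15.6392) (36.5045, 23.2136)]
6. shoelace: 197.9421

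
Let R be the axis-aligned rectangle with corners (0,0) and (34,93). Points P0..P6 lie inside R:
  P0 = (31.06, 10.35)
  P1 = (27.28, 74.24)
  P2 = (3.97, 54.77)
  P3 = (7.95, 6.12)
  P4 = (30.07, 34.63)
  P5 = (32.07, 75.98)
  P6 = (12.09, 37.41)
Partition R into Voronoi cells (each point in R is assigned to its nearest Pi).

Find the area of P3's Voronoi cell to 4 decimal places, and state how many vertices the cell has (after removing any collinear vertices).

Area of P3's cell: 417.2911 (4 vertices)

1. box [0,34]×[0,93]: [(0, 0) (34, 0) (34, 93) (0, 93)]
2. ⊥bis P3·P0 via (19.505,8.235): [(0, 0) (21.0123, 0) (3.9898, 93) (0, 93)]  |A|=1162.599
3. ⊥bis P3·P1 via (17.615,40.18): [(0, 45.1785) (0, 0) (21.0123, 0) (13.4411, 41.3644)]  |A|=738.2047
4. ⊥bis P3·P2 via (5.96,30.445): [(0, 29.9574) (0, 0) (21.0123, 0) (15.2999, 31.2091)]  |A|=557.06
5. ⊥bis P3·P4 via (19.01,20.375): [(6.0242, 30.4503) (0, 29.9574) (0, 0) (21.0123, 0) (16.9971, 21.9368)]  |A|=513.4127
6. ⊥bis P3·P5 via (20.01,41.05): [(6.0242, 30.4503) (0, 29.9574) (0, 0) (21.0123, 0) (16.9971, 21.9368)]  |A|=513.4127
7. ⊥bis P3·P6 via (10.02,21.765): [(0, 23.0908) (0, 0) (21.0123, 0) (17.2024, 20.8147)]  |A|=417.2911
8. canonical 4-gon: [(0, 23.0908) (0, 0) (21.0123, 0) (17.2024, 20.8147)]
9. shoelace: 417.2911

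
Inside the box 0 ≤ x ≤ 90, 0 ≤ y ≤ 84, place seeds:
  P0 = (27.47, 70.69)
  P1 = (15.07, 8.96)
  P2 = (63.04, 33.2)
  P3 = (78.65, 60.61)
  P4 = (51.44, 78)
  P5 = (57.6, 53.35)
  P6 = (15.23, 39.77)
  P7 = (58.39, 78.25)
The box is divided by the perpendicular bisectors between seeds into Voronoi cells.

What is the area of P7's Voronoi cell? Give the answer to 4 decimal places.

Area of P7's cell: 332.9063

1. box [0,90]×[0,84]: [(0, 0) (90, 0) (90, 84) (0, 84)]
2. ⊥bis P7·P0 via (42.93,74.47): [(61.1381, 0) (90, 0) (90, 84) (40.5999, 84)]  |A|=3287.0058
3. ⊥bis P7·P1 via (36.73,43.605): [(52.9571, 33.4599) (90, 10.3007) (90, 84) (40.5999, 84)]  |A|=2613.3637
4. ⊥bis P7·P2 via (60.715,55.725): [(47.8382, 54.3959) (90, 58.7478) (90, 84) (40.5999, 84)]  |A|=1263.564
5. ⊥bis P7·P3 via (68.52,69.43): [(47.8382, 54.3959) (56.1797, 55.2569) (81.2058, 84) (40.5999, 84)]  |A|=710.1591
6. ⊥bis P7·P4 via (54.915,78.125): [(55.7392, 55.2114) (56.1797, 55.2569) (81.2058, 84) (54.7037, 84)]  |A|=387.2416
7. ⊥bis P7·P5 via (57.995,65.8): [(55.3553, 65.8837) (65.1615, 65.5726) (81.2058, 84) (54.7037, 84)]  |A|=332.9063
8. ⊥bis P7·P6 via (36.81,59.01): [(55.3553, 65.8837) (65.1615, 65.5726) (81.2058, 84) (54.7037, 84)]  |A|=332.9063
9. canonical 4-gon: [(55.3553, 65.8837) (65.1615, 65.5726) (81.2058, 84) (54.7037, 84)]
10. shoelace: 332.9063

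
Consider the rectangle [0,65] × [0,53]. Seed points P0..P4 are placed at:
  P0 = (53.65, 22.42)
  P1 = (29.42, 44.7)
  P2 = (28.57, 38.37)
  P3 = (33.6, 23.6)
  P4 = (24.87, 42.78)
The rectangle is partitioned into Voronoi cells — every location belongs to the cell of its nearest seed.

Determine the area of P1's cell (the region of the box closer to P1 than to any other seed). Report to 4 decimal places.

Area of P1's cell: 350.0983

1. box [0,65]×[0,53]: [(0, 0) (65, 0) (65, 53) (0, 53)]
2. ⊥bis P1·P0 via (41.535,33.56): [(0, 0) (10.6759, 0) (59.4105, 53) (0, 53)]  |A|=1857.2885
3. ⊥bis P1·P2 via (28.995,41.535): [(0, 45.4285) (46.684, 39.1597) (59.4105, 53) (0, 53)]  |A|=587.8642
4. ⊥bis P1·P3 via (31.51,34.15): [(0, 45.4285) (46.684, 39.1597) (59.4105, 53) (0, 53)]  |A|=587.8642
5. ⊥bis P1·P4 via (27.145,43.74): [(28.0202, 41.6659) (46.684, 39.1597) (59.4105, 53) (23.2375, 53)]  |A|=350.0983
6. canonical 4-gon: [(28.0202, 41.6659) (46.684, 39.1597) (59.4105, 53) (23.2375, 53)]
7. shoelace: 350.0983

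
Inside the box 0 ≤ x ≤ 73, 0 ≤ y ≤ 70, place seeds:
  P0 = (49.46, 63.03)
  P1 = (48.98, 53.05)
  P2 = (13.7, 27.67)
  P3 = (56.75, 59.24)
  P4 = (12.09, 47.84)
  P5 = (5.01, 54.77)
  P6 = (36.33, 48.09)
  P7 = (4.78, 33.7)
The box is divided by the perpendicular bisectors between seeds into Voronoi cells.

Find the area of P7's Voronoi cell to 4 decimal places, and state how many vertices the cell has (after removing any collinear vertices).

Area of P7's cell: 197.2720 (4 vertices)

1. box [0,73]×[0,70]: [(0, 0) (73, 0) (73, 70) (0, 70)]
2. ⊥bis P7·P0 via (27.12,48.365): [(0, 0) (58.869, 0) (12.9178, 70) (0, 70)]  |A|=2512.5379
3. ⊥bis P7·P1 via (26.88,43.375): [(0, 0) (45.8688, 0) (19.8413, 59.453) (12.9178, 70) (0, 70)]  |A|=2126.0882
4. ⊥bis P7·P2 via (9.24,30.685): [(0, 17.0165) (23.3183, 51.5107) (19.8413, 59.453) (12.9178, 70) (0, 70)]  |A|=746.3223
5. ⊥bis P7·P3 via (30.765,46.47): [(0, 17.0165) (23.3183, 51.5107) (19.8413, 59.453) (12.9178, 70) (0, 70)]  |A|=746.3223
6. ⊥bis P7·P4 via (8.435,40.77): [(0, 45.1307) (0, 17.0165) (14.0835, 37.8499)]  |A|=197.9729
7. ⊥bis P7·P5 via (4.895,44.235): [(1.6643, 44.2703) (0, 44.2884) (0, 17.0165) (14.0835, 37.8499)]  |A|=197.272
8. ⊥bis P7·P6 via (20.555,40.895): [(1.6643, 44.2703) (0, 44.2884) (0, 17.0165) (14.0835, 37.8499)]  |A|=197.272
9. canonical 4-gon: [(1.6643, 44.2703) (0, 44.2884) (0, 17.0165) (14.0835, 37.8499)]
10. shoelace: 197.272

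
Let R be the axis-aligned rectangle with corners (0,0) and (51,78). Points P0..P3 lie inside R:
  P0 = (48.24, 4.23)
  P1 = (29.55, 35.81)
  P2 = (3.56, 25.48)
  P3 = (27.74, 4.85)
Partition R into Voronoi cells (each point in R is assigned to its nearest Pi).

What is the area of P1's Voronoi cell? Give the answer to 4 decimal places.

1. box [0,51]×[0,78]: [(0, 0) (51, 0) (51, 78) (0, 78)]
2. ⊥bis P1·P0 via (38.895,20.02): [(0, 0) (5.0677, 0) (51, 27.1841) (51, 78) (0, 78)]  |A|=3353.6862
3. ⊥bis P1·P2 via (16.555,30.645): [(0, 72.2969) (24.2281, 11.3397) (51, 27.1841) (51, 78) (0, 78)]  |A|=2449.1443
4. ⊥bis P1·P3 via (28.645,20.33): [(0, 72.2969) (20.4647, 20.8082) (38.4502, 19.7568) (51, 27.1841) (51, 78) (0, 78)]  |A|=2365.9745
5. canonical 6-gon: [(0, 72.2969) (20.4647, 20.8082) (38.4502, 19.7568) (51, 27.1841) (51, 78) (0, 78)]
6. shoelace: 2365.9745

Area of P1's cell: 2365.9745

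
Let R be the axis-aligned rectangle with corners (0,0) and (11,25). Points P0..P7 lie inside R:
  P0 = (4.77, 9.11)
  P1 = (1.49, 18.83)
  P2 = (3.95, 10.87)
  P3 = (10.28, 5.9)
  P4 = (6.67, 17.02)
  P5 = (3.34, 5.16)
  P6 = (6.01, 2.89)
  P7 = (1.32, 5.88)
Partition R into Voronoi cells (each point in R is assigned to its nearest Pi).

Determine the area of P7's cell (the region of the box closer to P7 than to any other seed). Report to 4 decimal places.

1. box [0,11]×[0,25]: [(0, 0) (11, 0) (11, 25) (0, 25)]
2. ⊥bis P7·P0 via (3.045,7.495): [(0, 10.7474) (0, 0) (10.0621, 0)]  |A|=54.0705
3. ⊥bis P7·P1 via (1.405,12.355): [(0, 10.7474) (0, 0) (10.0621, 0)]  |A|=54.0705
4. ⊥bis P7·P2 via (2.635,8.375): [(1.8179, 8.8056) (0, 9.7638) (0, 0) (10.0621, 0)]  |A|=53.1764
5. ⊥bis P7·P3 via (5.8,5.89): [(5.803, 4.5492) (1.8179, 8.8056) (0, 9.7638) (0, 0) (5.8131, 0)]  |A|=43.5119
6. ⊥bis P7·P4 via (3.995,11.45): [(5.803, 4.5492) (1.8179, 8.8056) (0, 9.7638) (0, 0) (5.8131, 0)]  |A|=43.5119
7. ⊥bis P7·P5 via (2.33,5.52): [(3.037, 7.5035) (1.8179, 8.8056) (0, 9.7638) (0, 0) (0.3625, 0)]  |A|=16.7858
8. ⊥bis P7·P6 via (3.665,4.385): [(3.037, 7.5035) (1.8179, 8.8056) (0, 9.7638) (0, 0) (0.3625, 0)]  |A|=16.7858
9. canonical 5-gon: [(3.037, 7.5035) (1.8179, 8.8056) (0, 9.7638) (0, 0) (0.3625, 0)]
10. shoelace: 16.7858

Area of P7's cell: 16.7858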